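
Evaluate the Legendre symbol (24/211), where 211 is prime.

1

Euler's criterion: (24/211) ≡ 24^105 (mod 211).
24^2 ≡ 154 (mod 211)
24^4 ≡ 84 (mod 211)
24^8 ≡ 93 (mod 211)
24^16 ≡ 209 (mod 211)
24^32 ≡ 4 (mod 211)
24^64 ≡ 16 (mod 211)
24^105 = 24^(64+32+8+1) ≡ 1 (mod 211).
Result is 1, so (24/211) = 1.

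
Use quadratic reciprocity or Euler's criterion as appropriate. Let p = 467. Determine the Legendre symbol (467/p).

First reduce: 467 ≡ 0 (mod 467).
Top reduces to 0: gcd > 1, so the symbol is 0.

0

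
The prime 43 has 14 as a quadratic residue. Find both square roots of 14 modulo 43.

Since 43 ≡ 3 (mod 4), a square root of 14 is 14^((43+1)/4) = 14^11 mod 43.
Repeated squaring: 14^2≡24, 14^4≡17, 14^8≡31 (mod 43).
14^11 = 14^(8+2+1) ≡ 10 (mod 43).
Check: 10² = 100 ≡ 14 (mod 43). The two roots are 10 and 33.

10, 33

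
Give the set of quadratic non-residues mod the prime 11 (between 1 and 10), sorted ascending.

2,6,7,8,10

Square k = 1,…,5 (k and 11−k give the same square):
1²=1, 2²=4, 3²=9, 4²≡5, 5²≡3 (mod 11).
The residues are {1, 3, 4, 5, 9}; the non-residues are the remaining 5 nonzero classes.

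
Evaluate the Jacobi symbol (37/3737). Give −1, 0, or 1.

Reciprocity: 37 ≡ 1 and 3737 ≡ 1 (mod 4), so (37/3737) = +(3737/37).
Reduce top mod 37: now compute (0/37).
Top reduces to 0: gcd > 1, so the symbol is 0.

0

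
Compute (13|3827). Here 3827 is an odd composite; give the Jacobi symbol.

Reciprocity: 13 ≡ 1 and 3827 ≡ 3 (mod 4), so (13/3827) = +(3827/13).
Reduce top mod 13: now compute (5/13).
Reciprocity: 5 ≡ 1 and 13 ≡ 1 (mod 4), so (5/13) = +(13/5).
Reduce top mod 5: now compute (3/5).
Reciprocity: 3 ≡ 3 and 5 ≡ 1 (mod 4), so (3/5) = +(5/3).
Reduce top mod 3: now compute (2/3).
Pull out 2: since 3 ≡ 3 (mod 8), (2/3) = -1.
Reached (1/3) = 1. Collecting the sign flips along the way, the symbol is -1.

-1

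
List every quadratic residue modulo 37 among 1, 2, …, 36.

1 3 4 7 9 10 11 12 16 21 25 26 27 28 30 33 34 36

Square k = 1,…,18 (k and 37−k give the same square):
1²=1, 2²=4, 3²=9, 4²=16, 5²=25, 6²=36, 7²≡12, 8²≡27, 9²≡7, 10²≡26, 11²≡10, 12²≡33, 13²≡21, 14²≡11, 15²≡3, 16²≡34, 17²≡30, 18²≡28 (mod 37).
So the quadratic residues mod 37 are {1, 3, 4, 7, 9, 10, 11, 12, 16, 21, 25, 26, 27, 28, 30, 33, 34, 36}.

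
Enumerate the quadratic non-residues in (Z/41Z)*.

3 6 7 11 12 13 14 15 17 19 22 24 26 27 28 29 30 34 35 38

Square k = 1,…,20 (k and 41−k give the same square):
1²=1, 2²=4, 3²=9, 4²=16, 5²=25, 6²=36, 7²≡8, 8²≡23, 9²≡40, 10²≡18, 11²≡39, 12²≡21, 13²≡5, 14²≡32, 15²≡20, 16²≡10, 17²≡2, 18²≡37, 19²≡33, 20²≡31 (mod 41).
The residues are {1, 2, 4, 5, 8, 9, 10, 16, 18, 20, 21, 23, 25, 31, 32, 33, 36, 37, 39, 40}; the non-residues are the remaining 20 nonzero classes.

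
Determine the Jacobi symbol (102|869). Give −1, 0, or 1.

1

Pull out 2: since 869 ≡ 5 (mod 8), (2/869) = -1.
Reciprocity: 51 ≡ 3 and 869 ≡ 1 (mod 4), so (51/869) = +(869/51).
Reduce top mod 51: now compute (2/51).
Pull out 2: since 51 ≡ 3 (mod 8), (2/51) = -1.
Reached (1/51) = 1. Collecting the sign flips along the way, the symbol is +1.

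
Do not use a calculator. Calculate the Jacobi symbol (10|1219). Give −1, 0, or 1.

-1

Pull out 2: since 1219 ≡ 3 (mod 8), (2/1219) = -1.
Reciprocity: 5 ≡ 1 and 1219 ≡ 3 (mod 4), so (5/1219) = +(1219/5).
Reduce top mod 5: now compute (4/5).
Pull out 2^2: since 5 ≡ 5 (mod 8), (2/5) = -1, so (2/5)^2 = +1.
Reached (1/5) = 1. Collecting the sign flips along the way, the symbol is -1.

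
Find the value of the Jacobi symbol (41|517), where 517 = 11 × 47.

1

Reciprocity: 41 ≡ 1 and 517 ≡ 1 (mod 4), so (41/517) = +(517/41).
Reduce top mod 41: now compute (25/41).
Reciprocity: 25 ≡ 1 and 41 ≡ 1 (mod 4), so (25/41) = +(41/25).
Reduce top mod 25: now compute (16/25).
Pull out 2^4: since 25 ≡ 1 (mod 8), (2/25) = +1, so (2/25)^4 = +1.
Reached (1/25) = 1. Collecting the sign flips along the way, the symbol is +1.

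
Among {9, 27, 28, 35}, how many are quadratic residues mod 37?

(9/37) = +1 → QR.
(27/37) = +1 → QR.
(28/37) = +1 → QR.
(35/37) = -1 → non-residue.
Total quadratic residues among the 4: 3.

3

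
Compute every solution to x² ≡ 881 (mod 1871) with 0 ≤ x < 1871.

756, 1115

Since 1871 ≡ 3 (mod 4), a square root of 881 is 881^((1871+1)/4) = 881^468 mod 1871.
Repeated squaring: 881^2≡1567, 881^4≡737, 881^8≡579, 881^16≡332, 881^32≡1706, 881^64≡1031, 881^128≡233, 881^256≡30 (mod 1871).
881^468 = 881^(256+128+64+16+4) ≡ 1115 (mod 1871).
Check: 1115² = 1243225 ≡ 881 (mod 1871). The two roots are 756 and 1115.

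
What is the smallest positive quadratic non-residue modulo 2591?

(2/2591) = +1, so 2 is a residue.
(3/2591) = +1, so 3 is a residue.
(4/2591) = +1, so 4 is a residue.
(5/2591) = +1, so 5 is a residue.
(6/2591) = +1, so 6 is a residue.
(7/2591) = −1, so 7 is the smallest positive non-residue mod 2591.

7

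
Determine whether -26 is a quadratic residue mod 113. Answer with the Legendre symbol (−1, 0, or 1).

1

First reduce: -26 ≡ 87 (mod 113).
Reciprocity: 87 ≡ 3 and 113 ≡ 1 (mod 4), so (87/113) = +(113/87).
Reduce top mod 87: now compute (26/87).
Pull out 2: since 87 ≡ 7 (mod 8), (2/87) = +1.
Reciprocity: 13 ≡ 1 and 87 ≡ 3 (mod 4), so (13/87) = +(87/13).
Reduce top mod 13: now compute (9/13).
Reciprocity: 9 ≡ 1 and 13 ≡ 1 (mod 4), so (9/13) = +(13/9).
Reduce top mod 9: now compute (4/9).
Pull out 2^2: since 9 ≡ 1 (mod 8), (2/9) = +1, so (2/9)^2 = +1.
Reached (1/9) = 1. Collecting the sign flips along the way, the symbol is +1.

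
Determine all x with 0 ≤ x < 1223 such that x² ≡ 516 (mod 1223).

Since 1223 ≡ 3 (mod 4), a square root of 516 is 516^((1223+1)/4) = 516^306 mod 1223.
Repeated squaring: 516^2≡865, 516^4≡972, 516^8≡628, 516^16≡578, 516^32≡205, 516^64≡443, 516^128≡569, 516^256≡889 (mod 1223).
516^306 = 516^(256+32+16+2) ≡ 626 (mod 1223).
Check: 626² = 391876 ≡ 516 (mod 1223). The two roots are 597 and 626.

597, 626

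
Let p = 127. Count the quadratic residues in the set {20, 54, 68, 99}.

(20/127) = -1 → non-residue.
(54/127) = -1 → non-residue.
(68/127) = +1 → QR.
(99/127) = +1 → QR.
Total quadratic residues among the 4: 2.

2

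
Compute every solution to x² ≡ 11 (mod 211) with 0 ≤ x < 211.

Since 211 ≡ 3 (mod 4), a square root of 11 is 11^((211+1)/4) = 11^53 mod 211.
Repeated squaring: 11^2≡121, 11^4≡82, 11^8≡183, 11^16≡151, 11^32≡13 (mod 211).
11^53 = 11^(32+16+4+1) ≡ 125 (mod 211).
Check: 125² = 15625 ≡ 11 (mod 211). The two roots are 86 and 125.

86, 125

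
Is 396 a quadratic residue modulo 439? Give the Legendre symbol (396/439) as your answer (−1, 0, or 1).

1

Euler's criterion: (396/439) ≡ 396^219 (mod 439).
396^2 ≡ 93 (mod 439)
396^4 ≡ 308 (mod 439)
396^8 ≡ 40 (mod 439)
396^16 ≡ 283 (mod 439)
396^32 ≡ 191 (mod 439)
396^64 ≡ 44 (mod 439)
396^128 ≡ 180 (mod 439)
396^219 = 396^(128+64+16+8+2+1) ≡ 1 (mod 439).
Result is 1, so (396/439) = 1.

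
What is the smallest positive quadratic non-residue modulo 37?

(2/37) = −1, so 2 is the smallest positive non-residue mod 37.

2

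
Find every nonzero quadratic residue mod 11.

Square k = 1,…,5 (k and 11−k give the same square):
1²=1, 2²=4, 3²=9, 4²≡5, 5²≡3 (mod 11).
So the quadratic residues mod 11 are {1, 3, 4, 5, 9}.

1, 3, 4, 5, 9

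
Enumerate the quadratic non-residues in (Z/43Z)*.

Square k = 1,…,21 (k and 43−k give the same square):
1²=1, 2²=4, 3²=9, 4²=16, 5²=25, 6²=36, 7²≡6, 8²≡21, 9²≡38, 10²≡14, 11²≡35, 12²≡15, 13²≡40, 14²≡24, 15²≡10, 16²≡41, 17²≡31, 18²≡23, 19²≡17, 20²≡13, 21²≡11 (mod 43).
The residues are {1, 4, 6, 9, 10, 11, 13, 14, 15, 16, 17, 21, 23, 24, 25, 31, 35, 36, 38, 40, 41}; the non-residues are the remaining 21 nonzero classes.

2,3,5,7,8,12,18,19,20,22,26,27,28,29,30,32,33,34,37,39,42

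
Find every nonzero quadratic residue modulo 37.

Square k = 1,…,18 (k and 37−k give the same square):
1²=1, 2²=4, 3²=9, 4²=16, 5²=25, 6²=36, 7²≡12, 8²≡27, 9²≡7, 10²≡26, 11²≡10, 12²≡33, 13²≡21, 14²≡11, 15²≡3, 16²≡34, 17²≡30, 18²≡28 (mod 37).
So the quadratic residues mod 37 are {1, 3, 4, 7, 9, 10, 11, 12, 16, 21, 25, 26, 27, 28, 30, 33, 34, 36}.

1, 3, 4, 7, 9, 10, 11, 12, 16, 21, 25, 26, 27, 28, 30, 33, 34, 36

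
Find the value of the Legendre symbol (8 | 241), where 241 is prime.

1

Pull out 2^3: since 241 ≡ 1 (mod 8), (2/241) = +1, so (2/241)^3 = +1.
Reached (1/241) = 1. Collecting the sign flips along the way, the symbol is +1.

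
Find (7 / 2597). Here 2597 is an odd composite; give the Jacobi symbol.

0

Reciprocity: 7 ≡ 3 and 2597 ≡ 1 (mod 4), so (7/2597) = +(2597/7).
Reduce top mod 7: now compute (0/7).
Top reduces to 0: gcd > 1, so the symbol is 0.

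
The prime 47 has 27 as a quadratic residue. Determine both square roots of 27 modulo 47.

Since 47 ≡ 3 (mod 4), a square root of 27 is 27^((47+1)/4) = 27^12 mod 47.
Repeated squaring: 27^2≡24, 27^4≡12, 27^8≡3 (mod 47).
27^12 = 27^(8+4) ≡ 36 (mod 47).
Check: 36² = 1296 ≡ 27 (mod 47). The two roots are 11 and 36.

11, 36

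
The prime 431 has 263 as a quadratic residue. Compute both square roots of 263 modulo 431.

Since 431 ≡ 3 (mod 4), a square root of 263 is 263^((431+1)/4) = 263^108 mod 431.
Repeated squaring: 263^2≡209, 263^4≡150, 263^8≡88, 263^16≡417, 263^32≡196, 263^64≡57 (mod 431).
263^108 = 263^(64+32+8+4) ≡ 302 (mod 431).
Check: 302² = 91204 ≡ 263 (mod 431). The two roots are 129 and 302.

129, 302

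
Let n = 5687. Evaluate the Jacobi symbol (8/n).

1

Pull out 2^3: since 5687 ≡ 7 (mod 8), (2/5687) = +1, so (2/5687)^3 = +1.
Reached (1/5687) = 1. Collecting the sign flips along the way, the symbol is +1.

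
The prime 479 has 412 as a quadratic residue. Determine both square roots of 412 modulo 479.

43, 436

Since 479 ≡ 3 (mod 4), a square root of 412 is 412^((479+1)/4) = 412^120 mod 479.
Repeated squaring: 412^2≡178, 412^4≡70, 412^8≡110, 412^16≡125, 412^32≡297, 412^64≡73 (mod 479).
412^120 = 412^(64+32+16+8) ≡ 436 (mod 479).
Check: 436² = 190096 ≡ 412 (mod 479). The two roots are 43 and 436.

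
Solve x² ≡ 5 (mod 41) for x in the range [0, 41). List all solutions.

13, 28

41 ≡ 1 (mod 4), so we find a root by search.
Trying successive values, 13² = 169 ≡ 5 (mod 41). The other root is 41 − 13 = 28.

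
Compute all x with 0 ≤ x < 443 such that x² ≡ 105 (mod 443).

170, 273

Since 443 ≡ 3 (mod 4), a square root of 105 is 105^((443+1)/4) = 105^111 mod 443.
Repeated squaring: 105^2≡393, 105^4≡285, 105^8≡156, 105^16≡414, 105^32≡398, 105^64≡253 (mod 443).
105^111 = 105^(64+32+8+4+2+1) ≡ 170 (mod 443).
Check: 170² = 28900 ≡ 105 (mod 443). The two roots are 170 and 273.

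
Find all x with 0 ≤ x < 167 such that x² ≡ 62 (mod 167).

Since 167 ≡ 3 (mod 4), a square root of 62 is 62^((167+1)/4) = 62^42 mod 167.
Repeated squaring: 62^2≡3, 62^4≡9, 62^8≡81, 62^16≡48, 62^32≡133 (mod 167).
62^42 = 62^(32+8+2) ≡ 88 (mod 167).
Check: 88² = 7744 ≡ 62 (mod 167). The two roots are 79 and 88.

79, 88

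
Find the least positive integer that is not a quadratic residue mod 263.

5

(2/263) = +1, so 2 is a residue.
(3/263) = +1, so 3 is a residue.
(4/263) = +1, so 4 is a residue.
(5/263) = −1, so 5 is the smallest positive non-residue mod 263.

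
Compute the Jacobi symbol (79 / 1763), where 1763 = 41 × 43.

-1

Reciprocity: 79 ≡ 3 and 1763 ≡ 3 (mod 4), so (79/1763) = −(1763/79).
Reduce top mod 79: now compute (25/79).
Reciprocity: 25 ≡ 1 and 79 ≡ 3 (mod 4), so (25/79) = +(79/25).
Reduce top mod 25: now compute (4/25).
Pull out 2^2: since 25 ≡ 1 (mod 8), (2/25) = +1, so (2/25)^2 = +1.
Reached (1/25) = 1. Collecting the sign flips along the way, the symbol is -1.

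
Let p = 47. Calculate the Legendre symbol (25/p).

Euler's criterion: (25/47) ≡ 25^23 (mod 47).
25^2 ≡ 14 (mod 47)
25^4 ≡ 8 (mod 47)
25^8 ≡ 17 (mod 47)
25^16 ≡ 7 (mod 47)
25^23 = 25^(16+4+2+1) ≡ 1 (mod 47).
Result is 1, so (25/47) = 1.

1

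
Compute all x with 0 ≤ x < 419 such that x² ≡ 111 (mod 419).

Since 419 ≡ 3 (mod 4), a square root of 111 is 111^((419+1)/4) = 111^105 mod 419.
Repeated squaring: 111^2≡170, 111^4≡408, 111^8≡121, 111^16≡395, 111^32≡157, 111^64≡347 (mod 419).
111^105 = 111^(64+32+8+1) ≡ 207 (mod 419).
Check: 207² = 42849 ≡ 111 (mod 419). The two roots are 207 and 212.

207, 212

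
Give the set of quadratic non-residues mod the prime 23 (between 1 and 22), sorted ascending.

5 7 10 11 14 15 17 19 20 21 22

Square k = 1,…,11 (k and 23−k give the same square):
1²=1, 2²=4, 3²=9, 4²=16, 5²≡2, 6²≡13, 7²≡3, 8²≡18, 9²≡12, 10²≡8, 11²≡6 (mod 23).
The residues are {1, 2, 3, 4, 6, 8, 9, 12, 13, 16, 18}; the non-residues are the remaining 11 nonzero classes.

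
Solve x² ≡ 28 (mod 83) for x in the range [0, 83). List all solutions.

Since 83 ≡ 3 (mod 4), a square root of 28 is 28^((83+1)/4) = 28^21 mod 83.
Repeated squaring: 28^2≡37, 28^4≡41, 28^8≡21, 28^16≡26 (mod 83).
28^21 = 28^(16+4+1) ≡ 51 (mod 83).
Check: 51² = 2601 ≡ 28 (mod 83). The two roots are 32 and 51.

32, 51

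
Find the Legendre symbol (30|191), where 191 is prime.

1

Euler's criterion: (30/191) ≡ 30^95 (mod 191).
30^2 ≡ 136 (mod 191)
30^4 ≡ 160 (mod 191)
30^8 ≡ 6 (mod 191)
30^16 ≡ 36 (mod 191)
30^32 ≡ 150 (mod 191)
30^64 ≡ 153 (mod 191)
30^95 = 30^(64+16+8+4+2+1) ≡ 1 (mod 191).
Result is 1, so (30/191) = 1.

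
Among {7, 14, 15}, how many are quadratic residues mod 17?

1

(7/17) = -1 → non-residue.
(14/17) = -1 → non-residue.
(15/17) = +1 → QR.
Total quadratic residues among the 3: 1.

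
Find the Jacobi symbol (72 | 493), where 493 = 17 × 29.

-1

Pull out 2^3: since 493 ≡ 5 (mod 8), (2/493) = -1, so (2/493)^3 = -1.
Reciprocity: 9 ≡ 1 and 493 ≡ 1 (mod 4), so (9/493) = +(493/9).
Reduce top mod 9: now compute (7/9).
Reciprocity: 7 ≡ 3 and 9 ≡ 1 (mod 4), so (7/9) = +(9/7).
Reduce top mod 7: now compute (2/7).
Pull out 2: since 7 ≡ 7 (mod 8), (2/7) = +1.
Reached (1/7) = 1. Collecting the sign flips along the way, the symbol is -1.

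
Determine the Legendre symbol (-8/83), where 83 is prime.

1

First reduce: -8 ≡ 75 (mod 83).
Reciprocity: 75 ≡ 3 and 83 ≡ 3 (mod 4), so (75/83) = −(83/75).
Reduce top mod 75: now compute (8/75).
Pull out 2^3: since 75 ≡ 3 (mod 8), (2/75) = -1, so (2/75)^3 = -1.
Reached (1/75) = 1. Collecting the sign flips along the way, the symbol is +1.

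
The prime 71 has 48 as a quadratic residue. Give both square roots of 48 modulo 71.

Since 71 ≡ 3 (mod 4), a square root of 48 is 48^((71+1)/4) = 48^18 mod 71.
Repeated squaring: 48^2≡32, 48^4≡30, 48^8≡48, 48^16≡32 (mod 71).
48^18 = 48^(16+2) ≡ 30 (mod 71).
Check: 30² = 900 ≡ 48 (mod 71). The two roots are 30 and 41.

30, 41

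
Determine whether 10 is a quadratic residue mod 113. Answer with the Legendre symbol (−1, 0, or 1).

-1

Pull out 2: since 113 ≡ 1 (mod 8), (2/113) = +1.
Reciprocity: 5 ≡ 1 and 113 ≡ 1 (mod 4), so (5/113) = +(113/5).
Reduce top mod 5: now compute (3/5).
Reciprocity: 3 ≡ 3 and 5 ≡ 1 (mod 4), so (3/5) = +(5/3).
Reduce top mod 3: now compute (2/3).
Pull out 2: since 3 ≡ 3 (mod 8), (2/3) = -1.
Reached (1/3) = 1. Collecting the sign flips along the way, the symbol is -1.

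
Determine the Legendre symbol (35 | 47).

-1

Euler's criterion: (35/47) ≡ 35^23 (mod 47).
35^2 ≡ 3 (mod 47)
35^4 ≡ 9 (mod 47)
35^8 ≡ 34 (mod 47)
35^16 ≡ 28 (mod 47)
35^23 = 35^(16+4+2+1) ≡ 46 (mod 47).
Result is 46 ≡ −1, so (35/47) = −1.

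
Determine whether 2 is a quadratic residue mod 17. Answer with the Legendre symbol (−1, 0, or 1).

Pull out 2: since 17 ≡ 1 (mod 8), (2/17) = +1.
Reached (1/17) = 1. Collecting the sign flips along the way, the symbol is +1.

1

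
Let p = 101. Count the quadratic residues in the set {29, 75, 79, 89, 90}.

1

(29/101) = -1 → non-residue.
(75/101) = -1 → non-residue.
(79/101) = +1 → QR.
(89/101) = -1 → non-residue.
(90/101) = -1 → non-residue.
Total quadratic residues among the 5: 1.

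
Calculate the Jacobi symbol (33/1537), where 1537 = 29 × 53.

-1

Reciprocity: 33 ≡ 1 and 1537 ≡ 1 (mod 4), so (33/1537) = +(1537/33).
Reduce top mod 33: now compute (19/33).
Reciprocity: 19 ≡ 3 and 33 ≡ 1 (mod 4), so (19/33) = +(33/19).
Reduce top mod 19: now compute (14/19).
Pull out 2: since 19 ≡ 3 (mod 8), (2/19) = -1.
Reciprocity: 7 ≡ 3 and 19 ≡ 3 (mod 4), so (7/19) = −(19/7).
Reduce top mod 7: now compute (5/7).
Reciprocity: 5 ≡ 1 and 7 ≡ 3 (mod 4), so (5/7) = +(7/5).
Reduce top mod 5: now compute (2/5).
Pull out 2: since 5 ≡ 5 (mod 8), (2/5) = -1.
Reached (1/5) = 1. Collecting the sign flips along the way, the symbol is -1.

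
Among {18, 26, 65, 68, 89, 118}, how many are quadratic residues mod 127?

(18/127) = +1 → QR.
(26/127) = +1 → QR.
(65/127) = -1 → non-residue.
(68/127) = +1 → QR.
(89/127) = -1 → non-residue.
(118/127) = -1 → non-residue.
Total quadratic residues among the 6: 3.

3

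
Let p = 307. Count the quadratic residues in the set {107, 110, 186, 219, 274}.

4

(107/307) = +1 → QR.
(110/307) = +1 → QR.
(186/307) = -1 → non-residue.
(219/307) = +1 → QR.
(274/307) = +1 → QR.
Total quadratic residues among the 5: 4.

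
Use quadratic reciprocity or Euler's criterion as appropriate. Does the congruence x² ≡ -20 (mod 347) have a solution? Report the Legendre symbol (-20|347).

1

Euler's criterion: (-20/347) ≡ 327^173 (mod 347).
327^2 ≡ 53 (mod 347)
327^4 ≡ 33 (mod 347)
327^8 ≡ 48 (mod 347)
327^16 ≡ 222 (mod 347)
327^32 ≡ 10 (mod 347)
327^64 ≡ 100 (mod 347)
327^128 ≡ 284 (mod 347)
327^173 = 327^(128+32+8+4+1) ≡ 1 (mod 347).
Result is 1, so (-20/347) = 1.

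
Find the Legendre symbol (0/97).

Top reduces to 0: gcd > 1, so the symbol is 0.

0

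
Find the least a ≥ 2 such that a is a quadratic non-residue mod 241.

7

(2/241) = +1, so 2 is a residue.
(3/241) = +1, so 3 is a residue.
(4/241) = +1, so 4 is a residue.
(5/241) = +1, so 5 is a residue.
(6/241) = +1, so 6 is a residue.
(7/241) = −1, so 7 is the smallest positive non-residue mod 241.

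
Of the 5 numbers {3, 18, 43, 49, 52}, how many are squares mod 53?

3

(3/53) = -1 → non-residue.
(18/53) = -1 → non-residue.
(43/53) = +1 → QR.
(49/53) = +1 → QR.
(52/53) = +1 → QR.
Total quadratic residues among the 5: 3.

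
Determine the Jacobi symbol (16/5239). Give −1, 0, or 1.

Pull out 2^4: since 5239 ≡ 7 (mod 8), (2/5239) = +1, so (2/5239)^4 = +1.
Reached (1/5239) = 1. Collecting the sign flips along the way, the symbol is +1.

1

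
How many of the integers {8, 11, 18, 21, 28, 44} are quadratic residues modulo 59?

2

(8/59) = -1 → non-residue.
(11/59) = -1 → non-residue.
(18/59) = -1 → non-residue.
(21/59) = +1 → QR.
(28/59) = +1 → QR.
(44/59) = -1 → non-residue.
Total quadratic residues among the 6: 2.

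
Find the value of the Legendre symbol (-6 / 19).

-1

Euler's criterion: (-6/19) ≡ 13^9 (mod 19).
13^2 ≡ 17 (mod 19)
13^4 ≡ 4 (mod 19)
13^8 ≡ 16 (mod 19)
13^9 = 13^(8+1) ≡ 18 (mod 19).
Result is 18 ≡ −1, so (-6/19) = −1.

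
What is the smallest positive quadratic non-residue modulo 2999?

(2/2999) = +1, so 2 is a residue.
(3/2999) = +1, so 3 is a residue.
(4/2999) = +1, so 4 is a residue.
(5/2999) = +1, so 5 is a residue.
(6/2999) = +1, so 6 is a residue.
(7/2999) = +1, so 7 is a residue.
(8/2999) = +1, so 8 is a residue.
(9/2999) = +1, so 9 is a residue.
(10/2999) = +1, so 10 is a residue.
(11/2999) = +1, so 11 is a residue.
(12/2999) = +1, so 12 is a residue.
(13/2999) = +1, so 13 is a residue.
(14/2999) = +1, so 14 is a residue.
(15/2999) = +1, so 15 is a residue.
(16/2999) = +1, so 16 is a residue.
(17/2999) = −1, so 17 is the smallest positive non-residue mod 2999.

17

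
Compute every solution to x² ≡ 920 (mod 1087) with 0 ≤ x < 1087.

Since 1087 ≡ 3 (mod 4), a square root of 920 is 920^((1087+1)/4) = 920^272 mod 1087.
Repeated squaring: 920^2≡714, 920^4≡1080, 920^8≡49, 920^16≡227, 920^32≡440, 920^64≡114, 920^128≡1039, 920^256≡130 (mod 1087).
920^272 = 920^(256+16) ≡ 161 (mod 1087).
Check: 161² = 25921 ≡ 920 (mod 1087). The two roots are 161 and 926.

161, 926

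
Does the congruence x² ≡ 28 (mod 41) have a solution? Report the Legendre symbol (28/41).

Euler's criterion: (28/41) ≡ 28^20 (mod 41).
28^2 ≡ 5 (mod 41)
28^4 ≡ 25 (mod 41)
28^8 ≡ 10 (mod 41)
28^16 ≡ 18 (mod 41)
28^20 = 28^(16+4) ≡ 40 (mod 41).
Result is 40 ≡ −1, so (28/41) = −1.

-1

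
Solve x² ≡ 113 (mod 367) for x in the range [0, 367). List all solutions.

150, 217

Since 367 ≡ 3 (mod 4), a square root of 113 is 113^((367+1)/4) = 113^92 mod 367.
Repeated squaring: 113^2≡291, 113^4≡271, 113^8≡41, 113^16≡213, 113^32≡228, 113^64≡237 (mod 367).
113^92 = 113^(64+16+8+4) ≡ 217 (mod 367).
Check: 217² = 47089 ≡ 113 (mod 367). The two roots are 150 and 217.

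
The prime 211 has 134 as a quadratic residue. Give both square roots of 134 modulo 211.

61, 150

Since 211 ≡ 3 (mod 4), a square root of 134 is 134^((211+1)/4) = 134^53 mod 211.
Repeated squaring: 134^2≡21, 134^4≡19, 134^8≡150, 134^16≡134, 134^32≡21 (mod 211).
134^53 = 134^(32+16+4+1) ≡ 150 (mod 211).
Check: 150² = 22500 ≡ 134 (mod 211). The two roots are 61 and 150.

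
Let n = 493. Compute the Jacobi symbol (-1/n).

1

First reduce: -1 ≡ 492 (mod 493).
Pull out 2^2: since 493 ≡ 5 (mod 8), (2/493) = -1, so (2/493)^2 = +1.
Reciprocity: 123 ≡ 3 and 493 ≡ 1 (mod 4), so (123/493) = +(493/123).
Reduce top mod 123: now compute (1/123).
Reached (1/123) = 1. Collecting the sign flips along the way, the symbol is +1.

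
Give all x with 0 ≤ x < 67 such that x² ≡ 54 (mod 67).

Since 67 ≡ 3 (mod 4), a square root of 54 is 54^((67+1)/4) = 54^17 mod 67.
Repeated squaring: 54^2≡35, 54^4≡19, 54^8≡26, 54^16≡6 (mod 67).
54^17 = 54^(16+1) ≡ 56 (mod 67).
Check: 56² = 3136 ≡ 54 (mod 67). The two roots are 11 and 56.

11, 56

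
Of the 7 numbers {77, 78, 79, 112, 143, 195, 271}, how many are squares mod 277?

(77/277) = -1 → non-residue.
(78/277) = -1 → non-residue.
(79/277) = +1 → QR.
(112/277) = +1 → QR.
(143/277) = -1 → non-residue.
(195/277) = -1 → non-residue.
(271/277) = -1 → non-residue.
Total quadratic residues among the 7: 2.

2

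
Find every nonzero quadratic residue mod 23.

Square k = 1,…,11 (k and 23−k give the same square):
1²=1, 2²=4, 3²=9, 4²=16, 5²≡2, 6²≡13, 7²≡3, 8²≡18, 9²≡12, 10²≡8, 11²≡6 (mod 23).
So the quadratic residues mod 23 are {1, 2, 3, 4, 6, 8, 9, 12, 13, 16, 18}.

1, 2, 3, 4, 6, 8, 9, 12, 13, 16, 18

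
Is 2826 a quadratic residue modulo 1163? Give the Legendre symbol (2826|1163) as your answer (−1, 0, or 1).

First reduce: 2826 ≡ 500 (mod 1163).
Pull out 2^2: since 1163 ≡ 3 (mod 8), (2/1163) = -1, so (2/1163)^2 = +1.
Reciprocity: 125 ≡ 1 and 1163 ≡ 3 (mod 4), so (125/1163) = +(1163/125).
Reduce top mod 125: now compute (38/125).
Pull out 2: since 125 ≡ 5 (mod 8), (2/125) = -1.
Reciprocity: 19 ≡ 3 and 125 ≡ 1 (mod 4), so (19/125) = +(125/19).
Reduce top mod 19: now compute (11/19).
Reciprocity: 11 ≡ 3 and 19 ≡ 3 (mod 4), so (11/19) = −(19/11).
Reduce top mod 11: now compute (8/11).
Pull out 2^3: since 11 ≡ 3 (mod 8), (2/11) = -1, so (2/11)^3 = -1.
Reached (1/11) = 1. Collecting the sign flips along the way, the symbol is -1.

-1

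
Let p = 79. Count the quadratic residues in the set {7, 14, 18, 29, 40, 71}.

2

(7/79) = -1 → non-residue.
(14/79) = -1 → non-residue.
(18/79) = +1 → QR.
(29/79) = -1 → non-residue.
(40/79) = +1 → QR.
(71/79) = -1 → non-residue.
Total quadratic residues among the 6: 2.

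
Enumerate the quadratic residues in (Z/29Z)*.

1 4 5 6 7 9 13 16 20 22 23 24 25 28

Square k = 1,…,14 (k and 29−k give the same square):
1²=1, 2²=4, 3²=9, 4²=16, 5²=25, 6²≡7, 7²≡20, 8²≡6, 9²≡23, 10²≡13, 11²≡5, 12²≡28, 13²≡24, 14²≡22 (mod 29).
So the quadratic residues mod 29 are {1, 4, 5, 6, 7, 9, 13, 16, 20, 22, 23, 24, 25, 28}.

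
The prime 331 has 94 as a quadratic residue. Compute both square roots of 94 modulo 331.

Since 331 ≡ 3 (mod 4), a square root of 94 is 94^((331+1)/4) = 94^83 mod 331.
Repeated squaring: 94^2≡230, 94^4≡271, 94^8≡290, 94^16≡26, 94^32≡14, 94^64≡196 (mod 331).
94^83 = 94^(64+16+2+1) ≡ 184 (mod 331).
Check: 184² = 33856 ≡ 94 (mod 331). The two roots are 147 and 184.

147, 184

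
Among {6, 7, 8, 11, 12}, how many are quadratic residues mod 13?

(6/13) = -1 → non-residue.
(7/13) = -1 → non-residue.
(8/13) = -1 → non-residue.
(11/13) = -1 → non-residue.
(12/13) = +1 → QR.
Total quadratic residues among the 5: 1.

1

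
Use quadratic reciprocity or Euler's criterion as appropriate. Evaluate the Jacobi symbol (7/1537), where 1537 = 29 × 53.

1

Reciprocity: 7 ≡ 3 and 1537 ≡ 1 (mod 4), so (7/1537) = +(1537/7).
Reduce top mod 7: now compute (4/7).
Pull out 2^2: since 7 ≡ 7 (mod 8), (2/7) = +1, so (2/7)^2 = +1.
Reached (1/7) = 1. Collecting the sign flips along the way, the symbol is +1.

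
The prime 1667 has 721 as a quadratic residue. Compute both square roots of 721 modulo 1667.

750, 917

Since 1667 ≡ 3 (mod 4), a square root of 721 is 721^((1667+1)/4) = 721^417 mod 1667.
Repeated squaring: 721^2≡1404, 721^4≡822, 721^8≡549, 721^16≡1341, 721^32≡1255, 721^64≡1377, 721^128≡750, 721^256≡721 (mod 1667).
721^417 = 721^(256+128+32+1) ≡ 750 (mod 1667).
Check: 750² = 562500 ≡ 721 (mod 1667). The two roots are 750 and 917.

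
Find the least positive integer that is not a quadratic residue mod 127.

3

(2/127) = +1, so 2 is a residue.
(3/127) = −1, so 3 is the smallest positive non-residue mod 127.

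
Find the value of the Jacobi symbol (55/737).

Reciprocity: 55 ≡ 3 and 737 ≡ 1 (mod 4), so (55/737) = +(737/55).
Reduce top mod 55: now compute (22/55).
Pull out 2: since 55 ≡ 7 (mod 8), (2/55) = +1.
Reciprocity: 11 ≡ 3 and 55 ≡ 3 (mod 4), so (11/55) = −(55/11).
Reduce top mod 11: now compute (0/11).
Top reduces to 0: gcd > 1, so the symbol is 0.

0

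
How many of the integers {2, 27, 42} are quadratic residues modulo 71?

2

(2/71) = +1 → QR.
(27/71) = +1 → QR.
(42/71) = -1 → non-residue.
Total quadratic residues among the 3: 2.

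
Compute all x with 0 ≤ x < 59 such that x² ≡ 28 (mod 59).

Since 59 ≡ 3 (mod 4), a square root of 28 is 28^((59+1)/4) = 28^15 mod 59.
Repeated squaring: 28^2≡17, 28^4≡53, 28^8≡36 (mod 59).
28^15 = 28^(8+4+2+1) ≡ 21 (mod 59).
Check: 21² = 441 ≡ 28 (mod 59). The two roots are 21 and 38.

21, 38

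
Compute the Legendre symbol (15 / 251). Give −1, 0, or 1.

1

Reciprocity: 15 ≡ 3 and 251 ≡ 3 (mod 4), so (15/251) = −(251/15).
Reduce top mod 15: now compute (11/15).
Reciprocity: 11 ≡ 3 and 15 ≡ 3 (mod 4), so (11/15) = −(15/11).
Reduce top mod 11: now compute (4/11).
Pull out 2^2: since 11 ≡ 3 (mod 8), (2/11) = -1, so (2/11)^2 = +1.
Reached (1/11) = 1. Collecting the sign flips along the way, the symbol is +1.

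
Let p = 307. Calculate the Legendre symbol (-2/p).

1

First reduce: -2 ≡ 305 (mod 307).
Reciprocity: 305 ≡ 1 and 307 ≡ 3 (mod 4), so (305/307) = +(307/305).
Reduce top mod 305: now compute (2/305).
Pull out 2: since 305 ≡ 1 (mod 8), (2/305) = +1.
Reached (1/305) = 1. Collecting the sign flips along the way, the symbol is +1.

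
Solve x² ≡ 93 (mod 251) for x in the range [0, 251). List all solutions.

Since 251 ≡ 3 (mod 4), a square root of 93 is 93^((251+1)/4) = 93^63 mod 251.
Repeated squaring: 93^2≡115, 93^4≡173, 93^8≡60, 93^16≡86, 93^32≡117 (mod 251).
93^63 = 93^(32+16+8+4+2+1) ≡ 131 (mod 251).
Check: 131² = 17161 ≡ 93 (mod 251). The two roots are 120 and 131.

120, 131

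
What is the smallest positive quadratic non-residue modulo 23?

(2/23) = +1, so 2 is a residue.
(3/23) = +1, so 3 is a residue.
(4/23) = +1, so 4 is a residue.
(5/23) = −1, so 5 is the smallest positive non-residue mod 23.

5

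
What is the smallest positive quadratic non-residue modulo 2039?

7

(2/2039) = +1, so 2 is a residue.
(3/2039) = +1, so 3 is a residue.
(4/2039) = +1, so 4 is a residue.
(5/2039) = +1, so 5 is a residue.
(6/2039) = +1, so 6 is a residue.
(7/2039) = −1, so 7 is the smallest positive non-residue mod 2039.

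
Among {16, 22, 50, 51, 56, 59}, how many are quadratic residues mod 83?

(16/83) = +1 → QR.
(22/83) = -1 → non-residue.
(50/83) = -1 → non-residue.
(51/83) = +1 → QR.
(56/83) = -1 → non-residue.
(59/83) = +1 → QR.
Total quadratic residues among the 6: 3.

3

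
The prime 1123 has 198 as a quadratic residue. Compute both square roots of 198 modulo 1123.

Since 1123 ≡ 3 (mod 4), a square root of 198 is 198^((1123+1)/4) = 198^281 mod 1123.
Repeated squaring: 198^2≡1022, 198^4≡94, 198^8≡975, 198^16≡567, 198^32≡311, 198^64≡143, 198^128≡235, 198^256≡198 (mod 1123).
198^281 = 198^(256+16+8+1) ≡ 235 (mod 1123).
Check: 235² = 55225 ≡ 198 (mod 1123). The two roots are 235 and 888.

235, 888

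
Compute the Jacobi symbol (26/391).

Pull out 2: since 391 ≡ 7 (mod 8), (2/391) = +1.
Reciprocity: 13 ≡ 1 and 391 ≡ 3 (mod 4), so (13/391) = +(391/13).
Reduce top mod 13: now compute (1/13).
Reached (1/13) = 1. Collecting the sign flips along the way, the symbol is +1.

1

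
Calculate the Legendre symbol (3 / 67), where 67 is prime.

-1

Euler's criterion: (3/67) ≡ 3^33 (mod 67).
3^2 ≡ 9 (mod 67)
3^4 ≡ 14 (mod 67)
3^8 ≡ 62 (mod 67)
3^16 ≡ 25 (mod 67)
3^32 ≡ 22 (mod 67)
3^33 = 3^(32+1) ≡ 66 (mod 67).
Result is 66 ≡ −1, so (3/67) = −1.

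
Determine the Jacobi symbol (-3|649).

1

First reduce: -3 ≡ 646 (mod 649).
Pull out 2: since 649 ≡ 1 (mod 8), (2/649) = +1.
Reciprocity: 323 ≡ 3 and 649 ≡ 1 (mod 4), so (323/649) = +(649/323).
Reduce top mod 323: now compute (3/323).
Reciprocity: 3 ≡ 3 and 323 ≡ 3 (mod 4), so (3/323) = −(323/3).
Reduce top mod 3: now compute (2/3).
Pull out 2: since 3 ≡ 3 (mod 8), (2/3) = -1.
Reached (1/3) = 1. Collecting the sign flips along the way, the symbol is +1.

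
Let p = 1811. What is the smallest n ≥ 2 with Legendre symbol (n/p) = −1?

2

(2/1811) = −1, so 2 is the smallest positive non-residue mod 1811.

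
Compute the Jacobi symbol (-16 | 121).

First reduce: -16 ≡ 105 (mod 121).
Reciprocity: 105 ≡ 1 and 121 ≡ 1 (mod 4), so (105/121) = +(121/105).
Reduce top mod 105: now compute (16/105).
Pull out 2^4: since 105 ≡ 1 (mod 8), (2/105) = +1, so (2/105)^4 = +1.
Reached (1/105) = 1. Collecting the sign flips along the way, the symbol is +1.

1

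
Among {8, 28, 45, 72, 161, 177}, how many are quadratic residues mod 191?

4

(8/191) = +1 → QR.
(28/191) = -1 → non-residue.
(45/191) = +1 → QR.
(72/191) = +1 → QR.
(161/191) = -1 → non-residue.
(177/191) = +1 → QR.
Total quadratic residues among the 6: 4.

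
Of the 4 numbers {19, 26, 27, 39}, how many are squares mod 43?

0

(19/43) = -1 → non-residue.
(26/43) = -1 → non-residue.
(27/43) = -1 → non-residue.
(39/43) = -1 → non-residue.
Total quadratic residues among the 4: 0.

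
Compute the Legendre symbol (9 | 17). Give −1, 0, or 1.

1

Reciprocity: 9 ≡ 1 and 17 ≡ 1 (mod 4), so (9/17) = +(17/9).
Reduce top mod 9: now compute (8/9).
Pull out 2^3: since 9 ≡ 1 (mod 8), (2/9) = +1, so (2/9)^3 = +1.
Reached (1/9) = 1. Collecting the sign flips along the way, the symbol is +1.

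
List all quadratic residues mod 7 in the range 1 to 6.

1,2,4

Square k = 1,…,3 (k and 7−k give the same square):
1²=1, 2²=4, 3²≡2 (mod 7).
So the quadratic residues mod 7 are {1, 2, 4}.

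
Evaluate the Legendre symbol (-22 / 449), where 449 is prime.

1

Euler's criterion: (-22/449) ≡ 427^224 (mod 449).
427^2 ≡ 35 (mod 449)
427^4 ≡ 327 (mod 449)
427^8 ≡ 67 (mod 449)
427^16 ≡ 448 (mod 449)
427^32 ≡ 1 (mod 449)
427^64 ≡ 1 (mod 449)
427^128 ≡ 1 (mod 449)
427^224 = 427^(128+64+32) ≡ 1 (mod 449).
Result is 1, so (-22/449) = 1.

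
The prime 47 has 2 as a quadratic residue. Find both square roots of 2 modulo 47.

7, 40

Since 47 ≡ 3 (mod 4), a square root of 2 is 2^((47+1)/4) = 2^12 mod 47.
Repeated squaring: 2^2≡4, 2^4≡16, 2^8≡21 (mod 47).
2^12 = 2^(8+4) ≡ 7 (mod 47).
Check: 7² = 49 ≡ 2 (mod 47). The two roots are 7 and 40.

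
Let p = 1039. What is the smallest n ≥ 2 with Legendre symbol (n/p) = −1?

(2/1039) = +1, so 2 is a residue.
(3/1039) = −1, so 3 is the smallest positive non-residue mod 1039.

3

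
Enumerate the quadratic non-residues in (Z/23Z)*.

5, 7, 10, 11, 14, 15, 17, 19, 20, 21, 22

Square k = 1,…,11 (k and 23−k give the same square):
1²=1, 2²=4, 3²=9, 4²=16, 5²≡2, 6²≡13, 7²≡3, 8²≡18, 9²≡12, 10²≡8, 11²≡6 (mod 23).
The residues are {1, 2, 3, 4, 6, 8, 9, 12, 13, 16, 18}; the non-residues are the remaining 11 nonzero classes.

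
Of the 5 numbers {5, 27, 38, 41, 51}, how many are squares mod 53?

1

(5/53) = -1 → non-residue.
(27/53) = -1 → non-residue.
(38/53) = +1 → QR.
(41/53) = -1 → non-residue.
(51/53) = -1 → non-residue.
Total quadratic residues among the 5: 1.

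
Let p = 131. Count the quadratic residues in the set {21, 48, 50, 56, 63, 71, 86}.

(21/131) = +1 → QR.
(48/131) = +1 → QR.
(50/131) = -1 → non-residue.
(56/131) = -1 → non-residue.
(63/131) = +1 → QR.
(71/131) = -1 → non-residue.
(86/131) = -1 → non-residue.
Total quadratic residues among the 7: 3.

3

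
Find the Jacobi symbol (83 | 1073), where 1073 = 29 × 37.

1

Reciprocity: 83 ≡ 3 and 1073 ≡ 1 (mod 4), so (83/1073) = +(1073/83).
Reduce top mod 83: now compute (77/83).
Reciprocity: 77 ≡ 1 and 83 ≡ 3 (mod 4), so (77/83) = +(83/77).
Reduce top mod 77: now compute (6/77).
Pull out 2: since 77 ≡ 5 (mod 8), (2/77) = -1.
Reciprocity: 3 ≡ 3 and 77 ≡ 1 (mod 4), so (3/77) = +(77/3).
Reduce top mod 3: now compute (2/3).
Pull out 2: since 3 ≡ 3 (mod 8), (2/3) = -1.
Reached (1/3) = 1. Collecting the sign flips along the way, the symbol is +1.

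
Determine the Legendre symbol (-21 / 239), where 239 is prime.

1

Euler's criterion: (-21/239) ≡ 218^119 (mod 239).
218^2 ≡ 202 (mod 239)
218^4 ≡ 174 (mod 239)
218^8 ≡ 162 (mod 239)
218^16 ≡ 193 (mod 239)
218^32 ≡ 204 (mod 239)
218^64 ≡ 30 (mod 239)
218^119 = 218^(64+32+16+4+2+1) ≡ 1 (mod 239).
Result is 1, so (-21/239) = 1.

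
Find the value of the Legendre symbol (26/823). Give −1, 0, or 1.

Euler's criterion: (26/823) ≡ 26^411 (mod 823).
26^2 ≡ 676 (mod 823)
26^4 ≡ 211 (mod 823)
26^8 ≡ 79 (mod 823)
26^16 ≡ 480 (mod 823)
26^32 ≡ 783 (mod 823)
26^64 ≡ 777 (mod 823)
26^128 ≡ 470 (mod 823)
26^256 ≡ 336 (mod 823)
26^411 = 26^(256+128+16+8+2+1) ≡ 1 (mod 823).
Result is 1, so (26/823) = 1.

1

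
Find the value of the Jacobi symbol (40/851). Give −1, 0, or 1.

Pull out 2^3: since 851 ≡ 3 (mod 8), (2/851) = -1, so (2/851)^3 = -1.
Reciprocity: 5 ≡ 1 and 851 ≡ 3 (mod 4), so (5/851) = +(851/5).
Reduce top mod 5: now compute (1/5).
Reached (1/5) = 1. Collecting the sign flips along the way, the symbol is -1.

-1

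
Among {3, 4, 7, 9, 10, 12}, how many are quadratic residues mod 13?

5

(3/13) = +1 → QR.
(4/13) = +1 → QR.
(7/13) = -1 → non-residue.
(9/13) = +1 → QR.
(10/13) = +1 → QR.
(12/13) = +1 → QR.
Total quadratic residues among the 6: 5.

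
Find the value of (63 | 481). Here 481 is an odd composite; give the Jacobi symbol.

Reciprocity: 63 ≡ 3 and 481 ≡ 1 (mod 4), so (63/481) = +(481/63).
Reduce top mod 63: now compute (40/63).
Pull out 2^3: since 63 ≡ 7 (mod 8), (2/63) = +1, so (2/63)^3 = +1.
Reciprocity: 5 ≡ 1 and 63 ≡ 3 (mod 4), so (5/63) = +(63/5).
Reduce top mod 5: now compute (3/5).
Reciprocity: 3 ≡ 3 and 5 ≡ 1 (mod 4), so (3/5) = +(5/3).
Reduce top mod 3: now compute (2/3).
Pull out 2: since 3 ≡ 3 (mod 8), (2/3) = -1.
Reached (1/3) = 1. Collecting the sign flips along the way, the symbol is -1.

-1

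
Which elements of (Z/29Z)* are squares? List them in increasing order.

1,4,5,6,7,9,13,16,20,22,23,24,25,28

Square k = 1,…,14 (k and 29−k give the same square):
1²=1, 2²=4, 3²=9, 4²=16, 5²=25, 6²≡7, 7²≡20, 8²≡6, 9²≡23, 10²≡13, 11²≡5, 12²≡28, 13²≡24, 14²≡22 (mod 29).
So the quadratic residues mod 29 are {1, 4, 5, 6, 7, 9, 13, 16, 20, 22, 23, 24, 25, 28}.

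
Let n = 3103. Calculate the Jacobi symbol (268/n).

-1

Pull out 2^2: since 3103 ≡ 7 (mod 8), (2/3103) = +1, so (2/3103)^2 = +1.
Reciprocity: 67 ≡ 3 and 3103 ≡ 3 (mod 4), so (67/3103) = −(3103/67).
Reduce top mod 67: now compute (21/67).
Reciprocity: 21 ≡ 1 and 67 ≡ 3 (mod 4), so (21/67) = +(67/21).
Reduce top mod 21: now compute (4/21).
Pull out 2^2: since 21 ≡ 5 (mod 8), (2/21) = -1, so (2/21)^2 = +1.
Reached (1/21) = 1. Collecting the sign flips along the way, the symbol is -1.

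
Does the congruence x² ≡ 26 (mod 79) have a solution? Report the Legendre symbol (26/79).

Pull out 2: since 79 ≡ 7 (mod 8), (2/79) = +1.
Reciprocity: 13 ≡ 1 and 79 ≡ 3 (mod 4), so (13/79) = +(79/13).
Reduce top mod 13: now compute (1/13).
Reached (1/13) = 1. Collecting the sign flips along the way, the symbol is +1.

1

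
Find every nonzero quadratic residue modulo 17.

Square k = 1,…,8 (k and 17−k give the same square):
1²=1, 2²=4, 3²=9, 4²=16, 5²≡8, 6²≡2, 7²≡15, 8²≡13 (mod 17).
So the quadratic residues mod 17 are {1, 2, 4, 8, 9, 13, 15, 16}.

1,2,4,8,9,13,15,16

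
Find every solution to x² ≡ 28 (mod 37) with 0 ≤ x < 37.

37 ≡ 1 (mod 4), so we find a root by search.
Trying successive values, 18² = 324 ≡ 28 (mod 37). The other root is 37 − 18 = 19.

18, 19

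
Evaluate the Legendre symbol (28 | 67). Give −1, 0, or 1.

-1

Euler's criterion: (28/67) ≡ 28^33 (mod 67).
28^2 ≡ 47 (mod 67)
28^4 ≡ 65 (mod 67)
28^8 ≡ 4 (mod 67)
28^16 ≡ 16 (mod 67)
28^32 ≡ 55 (mod 67)
28^33 = 28^(32+1) ≡ 66 (mod 67).
Result is 66 ≡ −1, so (28/67) = −1.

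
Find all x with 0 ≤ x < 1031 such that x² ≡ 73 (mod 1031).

445, 586

Since 1031 ≡ 3 (mod 4), a square root of 73 is 73^((1031+1)/4) = 73^258 mod 1031.
Repeated squaring: 73^2≡174, 73^4≡377, 73^8≡882, 73^16≡550, 73^32≡417, 73^64≡681, 73^128≡842, 73^256≡667 (mod 1031).
73^258 = 73^(256+2) ≡ 586 (mod 1031).
Check: 586² = 343396 ≡ 73 (mod 1031). The two roots are 445 and 586.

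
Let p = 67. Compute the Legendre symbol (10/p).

1

Pull out 2: since 67 ≡ 3 (mod 8), (2/67) = -1.
Reciprocity: 5 ≡ 1 and 67 ≡ 3 (mod 4), so (5/67) = +(67/5).
Reduce top mod 5: now compute (2/5).
Pull out 2: since 5 ≡ 5 (mod 8), (2/5) = -1.
Reached (1/5) = 1. Collecting the sign flips along the way, the symbol is +1.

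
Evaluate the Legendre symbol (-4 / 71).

First reduce: -4 ≡ 67 (mod 71).
Reciprocity: 67 ≡ 3 and 71 ≡ 3 (mod 4), so (67/71) = −(71/67).
Reduce top mod 67: now compute (4/67).
Pull out 2^2: since 67 ≡ 3 (mod 8), (2/67) = -1, so (2/67)^2 = +1.
Reached (1/67) = 1. Collecting the sign flips along the way, the symbol is -1.

-1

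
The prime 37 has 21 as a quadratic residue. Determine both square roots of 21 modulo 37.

13, 24

37 ≡ 1 (mod 4), so we find a root by search.
Trying successive values, 13² = 169 ≡ 21 (mod 37). The other root is 37 − 13 = 24.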